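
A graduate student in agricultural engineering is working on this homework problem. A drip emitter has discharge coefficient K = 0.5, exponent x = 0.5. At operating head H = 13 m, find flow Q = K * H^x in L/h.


Q = K * H^x
  = 0.5 * 13^0.5
  = 0.5 * 3.6056
  = 1.80 L/h


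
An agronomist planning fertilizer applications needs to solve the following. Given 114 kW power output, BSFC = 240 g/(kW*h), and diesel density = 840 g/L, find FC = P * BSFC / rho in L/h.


FC = P * BSFC / rho_fuel
   = 114 * 240 / 840
   = 27360 / 840
   = 32.57 L/h


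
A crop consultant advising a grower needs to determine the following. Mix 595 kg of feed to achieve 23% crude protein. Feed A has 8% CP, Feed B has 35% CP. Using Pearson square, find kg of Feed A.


parts_A = CP_b - target = 35 - 23 = 12
parts_B = target - CP_a = 23 - 8 = 15
total_parts = 12 + 15 = 27
Feed A = 595 * 12 / 27 = 264.44 kg
Feed B = 595 * 15 / 27 = 330.56 kg

264.44 kg


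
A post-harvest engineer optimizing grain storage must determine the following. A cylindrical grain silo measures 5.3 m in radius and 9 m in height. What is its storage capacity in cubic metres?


V = pi * r^2 * h
  = pi * 5.3^2 * 9
  = pi * 28.09 * 9
  = 794.23 m^3


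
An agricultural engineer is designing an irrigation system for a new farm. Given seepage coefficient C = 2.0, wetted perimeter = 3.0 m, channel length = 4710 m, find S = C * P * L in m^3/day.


S = C * P * L
  = 2.0 * 3.0 * 4710
  = 28260 m^3/day


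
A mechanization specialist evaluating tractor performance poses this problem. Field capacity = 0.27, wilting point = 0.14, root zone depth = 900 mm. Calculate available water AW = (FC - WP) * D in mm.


AW = (FC - WP) * D
   = (0.27 - 0.14) * 900
   = 0.13 * 900
   = 117 mm


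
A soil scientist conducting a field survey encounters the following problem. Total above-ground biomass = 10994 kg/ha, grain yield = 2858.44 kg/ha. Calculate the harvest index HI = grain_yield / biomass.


HI = grain_yield / biomass
   = 2858.44 / 10994
   = 0.26


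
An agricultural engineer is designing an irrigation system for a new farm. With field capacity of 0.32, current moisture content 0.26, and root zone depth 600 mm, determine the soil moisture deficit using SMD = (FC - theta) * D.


SMD = (FC - theta) * D
    = (0.32 - 0.26) * 600
    = 0.060 * 600
    = 36 mm


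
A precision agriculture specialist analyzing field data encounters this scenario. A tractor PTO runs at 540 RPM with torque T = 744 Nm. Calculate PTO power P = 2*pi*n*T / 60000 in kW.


P = 2*pi*n*T / 60000
  = 2*pi * 540 * 744 / 60000
  = 2524332.53 / 60000
  = 42.07 kW


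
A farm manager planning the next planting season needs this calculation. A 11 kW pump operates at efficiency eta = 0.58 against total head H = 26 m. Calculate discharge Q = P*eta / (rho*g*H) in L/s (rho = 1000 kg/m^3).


Q = (P * 1000 * eta) / (rho * g * H)
  = (11 * 1000 * 0.58) / (1000 * 9.81 * 26)
  = 6380 / 255060
  = 0.02501 m^3/s = 25.01 L/s


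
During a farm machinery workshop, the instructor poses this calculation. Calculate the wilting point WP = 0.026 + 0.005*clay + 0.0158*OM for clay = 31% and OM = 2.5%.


WP = 0.026 + 0.005*31 + 0.0158*2.5
   = 0.026 + 0.1550 + 0.0395
   = 0.2205


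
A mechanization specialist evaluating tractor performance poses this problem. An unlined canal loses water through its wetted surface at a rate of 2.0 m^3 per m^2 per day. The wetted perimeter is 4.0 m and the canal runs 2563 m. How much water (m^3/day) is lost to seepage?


S = C * P * L
  = 2.0 * 4.0 * 2563
  = 20504 m^3/day


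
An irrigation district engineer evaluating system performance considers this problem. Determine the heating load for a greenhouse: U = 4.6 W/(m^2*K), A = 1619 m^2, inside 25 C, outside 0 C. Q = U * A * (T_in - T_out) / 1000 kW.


dT = 25 - (0) = 25 K
Q = U * A * dT
  = 4.6 * 1619 * 25
  = 186185 W = 186.19 kW


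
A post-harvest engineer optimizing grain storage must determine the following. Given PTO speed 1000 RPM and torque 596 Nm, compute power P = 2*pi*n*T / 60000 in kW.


P = 2*pi*n*T / 60000
  = 2*pi * 1000 * 596 / 60000
  = 3744778.44 / 60000
  = 62.41 kW


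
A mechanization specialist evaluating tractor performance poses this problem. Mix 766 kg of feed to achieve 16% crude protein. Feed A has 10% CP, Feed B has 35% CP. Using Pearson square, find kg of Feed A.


parts_A = CP_b - target = 35 - 16 = 19
parts_B = target - CP_a = 16 - 10 = 6
total_parts = 19 + 6 = 25
Feed A = 766 * 19 / 25 = 582.16 kg
Feed B = 766 * 6 / 25 = 183.84 kg

582.16 kg


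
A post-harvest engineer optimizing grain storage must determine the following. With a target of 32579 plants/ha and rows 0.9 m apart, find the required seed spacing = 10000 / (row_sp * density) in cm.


spacing = 10000 / (row_sp * density)
        = 10000 / (0.9 * 32579)
        = 10000 / 29321.10
        = 0.34105 m = 34.11 cm


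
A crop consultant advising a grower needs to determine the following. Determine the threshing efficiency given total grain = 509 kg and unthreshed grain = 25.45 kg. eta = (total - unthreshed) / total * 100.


eta = (total - unthreshed) / total * 100
    = (509 - 25.45) / 509 * 100
    = 483.55 / 509 * 100
    = 95%


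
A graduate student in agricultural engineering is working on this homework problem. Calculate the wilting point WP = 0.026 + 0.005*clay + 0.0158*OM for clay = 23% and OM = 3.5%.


WP = 0.026 + 0.005*23 + 0.0158*3.5
   = 0.026 + 0.1150 + 0.0553
   = 0.1963


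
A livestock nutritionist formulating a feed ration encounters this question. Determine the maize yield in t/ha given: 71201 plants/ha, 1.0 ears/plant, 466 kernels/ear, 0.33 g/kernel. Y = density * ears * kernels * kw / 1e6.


Y = density * ears * kernels * kw
  = 71201 * 1.0 * 466 * 0.33 g/ha
  = 10949289.78 g/ha
  = 10949.29 kg/ha = 10.95 t/ha


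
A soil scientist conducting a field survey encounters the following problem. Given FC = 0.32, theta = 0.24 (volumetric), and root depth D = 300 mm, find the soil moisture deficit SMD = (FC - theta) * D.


SMD = (FC - theta) * D
    = (0.32 - 0.24) * 300
    = 0.080 * 300
    = 24 mm


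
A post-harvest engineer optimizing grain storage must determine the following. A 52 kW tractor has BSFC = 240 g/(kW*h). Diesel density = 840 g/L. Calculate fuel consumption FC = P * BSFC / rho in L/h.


FC = P * BSFC / rho_fuel
   = 52 * 240 / 840
   = 12480 / 840
   = 14.86 L/h


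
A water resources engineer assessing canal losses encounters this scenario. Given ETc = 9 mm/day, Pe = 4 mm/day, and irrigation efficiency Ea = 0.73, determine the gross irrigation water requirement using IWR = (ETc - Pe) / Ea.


IWR = (ETc - Pe) / Ea
    = (9 - 4) / 0.73
    = 5 / 0.73
    = 6.85 mm/day


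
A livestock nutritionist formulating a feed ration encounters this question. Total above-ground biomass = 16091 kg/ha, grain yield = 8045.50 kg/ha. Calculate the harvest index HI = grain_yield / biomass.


HI = grain_yield / biomass
   = 8045.50 / 16091
   = 0.50


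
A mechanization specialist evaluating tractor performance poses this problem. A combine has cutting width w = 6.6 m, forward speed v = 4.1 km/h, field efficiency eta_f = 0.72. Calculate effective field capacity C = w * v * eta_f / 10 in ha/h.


C = w * v * eta_f / 10
  = 6.6 * 4.1 * 0.72 / 10
  = 19.48 / 10
  = 1.95 ha/h


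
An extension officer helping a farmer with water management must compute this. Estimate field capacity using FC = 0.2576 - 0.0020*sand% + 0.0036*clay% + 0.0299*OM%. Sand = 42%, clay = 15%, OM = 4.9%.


FC = 0.2576 - 0.0020*42 + 0.0036*15 + 0.0299*4.9
   = 0.2576 - 0.0840 + 0.0540 + 0.1465
   = 0.3741


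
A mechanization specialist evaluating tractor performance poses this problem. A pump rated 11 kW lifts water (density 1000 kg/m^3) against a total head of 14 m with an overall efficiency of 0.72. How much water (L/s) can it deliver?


Q = (P * 1000 * eta) / (rho * g * H)
  = (11 * 1000 * 0.72) / (1000 * 9.81 * 14)
  = 7920 / 137340
  = 0.05767 m^3/s = 57.67 L/s


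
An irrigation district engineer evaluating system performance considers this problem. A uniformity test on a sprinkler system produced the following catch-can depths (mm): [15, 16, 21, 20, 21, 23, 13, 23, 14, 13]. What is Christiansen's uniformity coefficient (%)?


xbar = 179 / 10 = 17.900
sum|xi - xbar| = 37
CU = 100 * (1 - 37 / (10 * 17.900))
   = 100 * (1 - 0.2067)
   = 79.33%


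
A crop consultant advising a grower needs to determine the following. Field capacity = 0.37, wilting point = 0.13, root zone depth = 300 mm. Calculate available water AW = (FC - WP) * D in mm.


AW = (FC - WP) * D
   = (0.37 - 0.13) * 300
   = 0.24 * 300
   = 72 mm


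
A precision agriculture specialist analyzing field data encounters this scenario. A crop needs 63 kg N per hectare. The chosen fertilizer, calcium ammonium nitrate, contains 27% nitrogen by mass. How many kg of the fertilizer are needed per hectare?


Rate = N_required / (N_content / 100)
     = 63 / (27 / 100)
     = 63 / 0.27
     = 233.33 kg/ha


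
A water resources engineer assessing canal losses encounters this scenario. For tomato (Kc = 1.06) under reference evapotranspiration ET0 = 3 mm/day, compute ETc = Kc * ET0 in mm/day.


ETc = Kc * ET0
    = 1.06 * 3
    = 3.18 mm/day


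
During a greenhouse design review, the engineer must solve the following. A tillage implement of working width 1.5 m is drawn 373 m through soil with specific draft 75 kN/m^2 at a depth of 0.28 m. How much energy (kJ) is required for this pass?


E = k * d * w * L
  = 75 * 0.28 * 1.5 * 373
  = 11749.50 kJ


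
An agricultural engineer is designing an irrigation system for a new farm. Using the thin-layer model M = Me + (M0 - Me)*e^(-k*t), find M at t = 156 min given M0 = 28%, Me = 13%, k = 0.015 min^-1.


M = Me + (M0 - Me) * e^(-k*t)
  = 13 + (28 - 13) * e^(-0.015*156)
  = 13 + 15 * e^(-2.340)
  = 13 + 15 * 0.09633
  = 13 + 1.4449
  = 14.44%


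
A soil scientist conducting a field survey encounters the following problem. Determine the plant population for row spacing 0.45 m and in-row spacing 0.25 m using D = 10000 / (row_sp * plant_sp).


D = 10000 / (row_sp * plant_sp)
  = 10000 / (0.45 * 0.25)
  = 10000 / 0.1125
  = 88888.89 plants/ha


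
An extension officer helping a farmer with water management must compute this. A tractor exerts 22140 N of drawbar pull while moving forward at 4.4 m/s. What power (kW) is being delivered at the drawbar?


P = F * v / 1000
  = 22140 * 4.4 / 1000
  = 97416 / 1000
  = 97.42 kW


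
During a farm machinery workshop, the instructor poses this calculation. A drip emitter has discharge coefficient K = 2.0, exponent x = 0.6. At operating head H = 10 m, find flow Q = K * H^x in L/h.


Q = K * H^x
  = 2.0 * 10^0.6
  = 2.0 * 3.9811
  = 7.96 L/h


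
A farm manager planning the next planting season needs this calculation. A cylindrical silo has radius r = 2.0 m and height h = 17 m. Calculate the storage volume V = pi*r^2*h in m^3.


V = pi * r^2 * h
  = pi * 2.0^2 * 17
  = pi * 4 * 17
  = 213.63 m^3


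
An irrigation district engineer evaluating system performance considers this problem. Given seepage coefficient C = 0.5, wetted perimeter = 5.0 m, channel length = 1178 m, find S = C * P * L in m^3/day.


S = C * P * L
  = 0.5 * 5.0 * 1178
  = 2945 m^3/day


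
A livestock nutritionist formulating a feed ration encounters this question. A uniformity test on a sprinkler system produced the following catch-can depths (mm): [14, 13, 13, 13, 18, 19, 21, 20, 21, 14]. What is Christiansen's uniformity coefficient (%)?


xbar = 166 / 10 = 16.600
sum|xi - xbar| = 32
CU = 100 * (1 - 32 / (10 * 16.600))
   = 100 * (1 - 0.1928)
   = 80.72%


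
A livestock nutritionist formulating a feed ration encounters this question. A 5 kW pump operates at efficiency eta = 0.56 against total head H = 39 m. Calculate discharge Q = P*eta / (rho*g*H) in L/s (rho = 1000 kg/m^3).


Q = (P * 1000 * eta) / (rho * g * H)
  = (5 * 1000 * 0.56) / (1000 * 9.81 * 39)
  = 2800 / 382590
  = 0.00732 m^3/s = 7.32 L/s


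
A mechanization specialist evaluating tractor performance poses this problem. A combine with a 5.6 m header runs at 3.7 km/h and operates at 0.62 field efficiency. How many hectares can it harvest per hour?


C = w * v * eta_f / 10
  = 5.6 * 3.7 * 0.62 / 10
  = 12.85 / 10
  = 1.28 ha/h


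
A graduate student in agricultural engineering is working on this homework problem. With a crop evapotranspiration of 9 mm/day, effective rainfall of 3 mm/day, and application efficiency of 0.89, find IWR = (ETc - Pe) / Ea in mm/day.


IWR = (ETc - Pe) / Ea
    = (9 - 3) / 0.89
    = 6 / 0.89
    = 6.74 mm/day


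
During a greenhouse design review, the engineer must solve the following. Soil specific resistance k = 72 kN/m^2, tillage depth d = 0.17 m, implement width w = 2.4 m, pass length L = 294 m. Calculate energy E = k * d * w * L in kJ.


E = k * d * w * L
  = 72 * 0.17 * 2.4 * 294
  = 8636.54 kJ


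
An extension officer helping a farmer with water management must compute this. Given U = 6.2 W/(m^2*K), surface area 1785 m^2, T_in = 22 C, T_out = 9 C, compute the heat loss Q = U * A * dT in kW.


dT = 22 - (9) = 13 K
Q = U * A * dT
  = 6.2 * 1785 * 13
  = 143871 W = 143.87 kW


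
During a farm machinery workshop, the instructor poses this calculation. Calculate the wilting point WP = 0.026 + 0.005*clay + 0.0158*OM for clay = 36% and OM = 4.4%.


WP = 0.026 + 0.005*36 + 0.0158*4.4
   = 0.026 + 0.1800 + 0.0695
   = 0.2755


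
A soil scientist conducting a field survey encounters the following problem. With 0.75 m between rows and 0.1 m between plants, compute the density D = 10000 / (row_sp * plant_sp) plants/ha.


D = 10000 / (row_sp * plant_sp)
  = 10000 / (0.75 * 0.1)
  = 10000 / 0.0750
  = 133333.33 plants/ha


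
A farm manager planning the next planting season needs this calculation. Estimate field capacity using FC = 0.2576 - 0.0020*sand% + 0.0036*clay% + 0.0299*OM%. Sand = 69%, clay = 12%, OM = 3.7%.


FC = 0.2576 - 0.0020*69 + 0.0036*12 + 0.0299*3.7
   = 0.2576 - 0.1380 + 0.0432 + 0.1106
   = 0.2734


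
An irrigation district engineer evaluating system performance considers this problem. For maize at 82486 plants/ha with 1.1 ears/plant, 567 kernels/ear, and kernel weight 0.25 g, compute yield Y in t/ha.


Y = density * ears * kernels * kw
  = 82486 * 1.1 * 567 * 0.25 g/ha
  = 12861629.55 g/ha
  = 12861.63 kg/ha = 12.86 t/ha


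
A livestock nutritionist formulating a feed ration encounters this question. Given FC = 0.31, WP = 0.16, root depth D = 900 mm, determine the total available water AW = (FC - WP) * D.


AW = (FC - WP) * D
   = (0.31 - 0.16) * 900
   = 0.15 * 900
   = 135 mm


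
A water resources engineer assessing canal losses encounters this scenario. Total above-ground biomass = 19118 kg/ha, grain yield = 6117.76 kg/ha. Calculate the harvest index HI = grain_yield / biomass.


HI = grain_yield / biomass
   = 6117.76 / 19118
   = 0.32


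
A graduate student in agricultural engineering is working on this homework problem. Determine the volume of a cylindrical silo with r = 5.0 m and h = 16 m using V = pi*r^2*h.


V = pi * r^2 * h
  = pi * 5.0^2 * 16
  = pi * 25 * 16
  = 1256.64 m^3


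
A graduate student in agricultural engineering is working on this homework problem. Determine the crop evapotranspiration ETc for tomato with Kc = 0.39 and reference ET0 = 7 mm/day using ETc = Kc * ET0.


ETc = Kc * ET0
    = 0.39 * 7
    = 2.73 mm/day


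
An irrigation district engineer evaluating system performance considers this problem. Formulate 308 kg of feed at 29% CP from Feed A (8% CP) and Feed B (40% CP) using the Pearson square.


parts_A = CP_b - target = 40 - 29 = 11
parts_B = target - CP_a = 29 - 8 = 21
total_parts = 11 + 21 = 32
Feed A = 308 * 11 / 32 = 105.88 kg
Feed B = 308 * 21 / 32 = 202.13 kg

105.88 kg


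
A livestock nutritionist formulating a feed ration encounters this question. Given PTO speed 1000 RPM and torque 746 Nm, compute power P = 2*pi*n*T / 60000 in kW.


P = 2*pi*n*T / 60000
  = 2*pi * 1000 * 746 / 60000
  = 4687256.24 / 60000
  = 78.12 kW


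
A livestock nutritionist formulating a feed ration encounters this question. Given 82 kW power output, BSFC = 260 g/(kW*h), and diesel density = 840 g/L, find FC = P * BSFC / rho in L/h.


FC = P * BSFC / rho_fuel
   = 82 * 260 / 840
   = 21320 / 840
   = 25.38 L/h


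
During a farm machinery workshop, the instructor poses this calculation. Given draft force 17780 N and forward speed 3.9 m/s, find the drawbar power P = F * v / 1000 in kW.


P = F * v / 1000
  = 17780 * 3.9 / 1000
  = 69342 / 1000
  = 69.34 kW


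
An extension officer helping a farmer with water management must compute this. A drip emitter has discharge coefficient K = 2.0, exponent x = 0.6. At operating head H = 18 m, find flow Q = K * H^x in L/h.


Q = K * H^x
  = 2.0 * 18^0.6
  = 2.0 * 5.6645
  = 11.33 L/h


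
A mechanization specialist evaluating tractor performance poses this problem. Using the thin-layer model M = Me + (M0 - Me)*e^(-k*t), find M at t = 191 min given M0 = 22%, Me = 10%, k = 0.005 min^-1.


M = Me + (M0 - Me) * e^(-k*t)
  = 10 + (22 - 10) * e^(-0.005*191)
  = 10 + 12 * e^(-0.955)
  = 10 + 12 * 0.38481
  = 10 + 4.6177
  = 14.62%


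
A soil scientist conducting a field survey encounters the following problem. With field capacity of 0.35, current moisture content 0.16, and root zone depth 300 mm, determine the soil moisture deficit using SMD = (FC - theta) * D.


SMD = (FC - theta) * D
    = (0.35 - 0.16) * 300
    = 0.190 * 300
    = 57 mm


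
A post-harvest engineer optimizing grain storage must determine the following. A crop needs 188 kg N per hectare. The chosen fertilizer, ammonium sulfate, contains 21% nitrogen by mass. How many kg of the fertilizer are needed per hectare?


Rate = N_required / (N_content / 100)
     = 188 / (21 / 100)
     = 188 / 0.21
     = 895.24 kg/ha


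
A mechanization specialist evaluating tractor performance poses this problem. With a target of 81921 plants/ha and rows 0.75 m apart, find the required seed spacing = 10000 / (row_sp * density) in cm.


spacing = 10000 / (row_sp * density)
        = 10000 / (0.75 * 81921)
        = 10000 / 61440.75
        = 0.16276 m = 16.28 cm


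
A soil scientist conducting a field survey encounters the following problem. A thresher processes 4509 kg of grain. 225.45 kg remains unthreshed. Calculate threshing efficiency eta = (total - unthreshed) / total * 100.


eta = (total - unthreshed) / total * 100
    = (4509 - 225.45) / 4509 * 100
    = 4283.55 / 4509 * 100
    = 95%


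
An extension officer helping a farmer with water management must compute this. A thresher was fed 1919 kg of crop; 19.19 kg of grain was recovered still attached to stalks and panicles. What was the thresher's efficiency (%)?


eta = (total - unthreshed) / total * 100
    = (1919 - 19.19) / 1919 * 100
    = 1899.81 / 1919 * 100
    = 99%


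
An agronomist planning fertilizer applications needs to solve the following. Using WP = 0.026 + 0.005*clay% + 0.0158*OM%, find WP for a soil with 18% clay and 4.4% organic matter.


WP = 0.026 + 0.005*18 + 0.0158*4.4
   = 0.026 + 0.0900 + 0.0695
   = 0.1855


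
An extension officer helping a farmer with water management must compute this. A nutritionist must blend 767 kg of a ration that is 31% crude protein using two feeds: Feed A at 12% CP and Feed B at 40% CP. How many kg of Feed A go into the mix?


parts_A = CP_b - target = 40 - 31 = 9
parts_B = target - CP_a = 31 - 12 = 19
total_parts = 9 + 19 = 28
Feed A = 767 * 9 / 28 = 246.54 kg
Feed B = 767 * 19 / 28 = 520.46 kg

246.54 kg


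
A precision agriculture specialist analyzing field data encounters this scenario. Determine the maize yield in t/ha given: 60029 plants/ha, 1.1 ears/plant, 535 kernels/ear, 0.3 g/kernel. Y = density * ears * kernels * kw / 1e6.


Y = density * ears * kernels * kw
  = 60029 * 1.1 * 535 * 0.3 g/ha
  = 10598119.95 g/ha
  = 10598.12 kg/ha = 10.60 t/ha


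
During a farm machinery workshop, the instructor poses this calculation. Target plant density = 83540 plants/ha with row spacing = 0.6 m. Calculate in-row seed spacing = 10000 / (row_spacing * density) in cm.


spacing = 10000 / (row_sp * density)
        = 10000 / (0.6 * 83540)
        = 10000 / 50124
        = 0.19951 m = 19.95 cm


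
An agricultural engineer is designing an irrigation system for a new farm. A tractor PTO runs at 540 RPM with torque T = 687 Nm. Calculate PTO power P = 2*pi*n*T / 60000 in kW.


P = 2*pi*n*T / 60000
  = 2*pi * 540 * 687 / 60000
  = 2330936.09 / 60000
  = 38.85 kW


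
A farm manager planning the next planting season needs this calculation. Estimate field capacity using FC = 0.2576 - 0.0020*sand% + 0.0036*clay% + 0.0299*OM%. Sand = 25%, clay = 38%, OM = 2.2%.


FC = 0.2576 - 0.0020*25 + 0.0036*38 + 0.0299*2.2
   = 0.2576 - 0.0500 + 0.1368 + 0.0658
   = 0.4102


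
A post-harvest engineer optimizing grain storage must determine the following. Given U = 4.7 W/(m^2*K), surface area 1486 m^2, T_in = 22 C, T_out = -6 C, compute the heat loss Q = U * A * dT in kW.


dT = 22 - (-6) = 28 K
Q = U * A * dT
  = 4.7 * 1486 * 28
  = 195557.60 W = 195.56 kW


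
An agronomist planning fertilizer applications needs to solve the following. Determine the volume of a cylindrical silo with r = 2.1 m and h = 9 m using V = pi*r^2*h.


V = pi * r^2 * h
  = pi * 2.1^2 * 9
  = pi * 4.41 * 9
  = 124.69 m^3


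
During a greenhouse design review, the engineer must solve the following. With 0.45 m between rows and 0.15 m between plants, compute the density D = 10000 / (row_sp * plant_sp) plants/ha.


D = 10000 / (row_sp * plant_sp)
  = 10000 / (0.45 * 0.15)
  = 10000 / 0.0675
  = 148148.15 plants/ha


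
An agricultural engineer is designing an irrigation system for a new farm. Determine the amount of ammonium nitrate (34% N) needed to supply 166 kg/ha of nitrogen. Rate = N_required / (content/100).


Rate = N_required / (N_content / 100)
     = 166 / (34 / 100)
     = 166 / 0.34
     = 488.24 kg/ha


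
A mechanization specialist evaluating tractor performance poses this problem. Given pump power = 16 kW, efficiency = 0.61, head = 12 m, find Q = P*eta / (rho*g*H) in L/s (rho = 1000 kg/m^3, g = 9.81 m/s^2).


Q = (P * 1000 * eta) / (rho * g * H)
  = (16 * 1000 * 0.61) / (1000 * 9.81 * 12)
  = 9760 / 117720
  = 0.08291 m^3/s = 82.91 L/s


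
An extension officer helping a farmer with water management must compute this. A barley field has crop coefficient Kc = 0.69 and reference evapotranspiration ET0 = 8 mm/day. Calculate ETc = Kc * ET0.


ETc = Kc * ET0
    = 0.69 * 8
    = 5.52 mm/day


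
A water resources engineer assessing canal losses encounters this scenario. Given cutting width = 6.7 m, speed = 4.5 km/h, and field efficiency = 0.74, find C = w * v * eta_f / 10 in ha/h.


C = w * v * eta_f / 10
  = 6.7 * 4.5 * 0.74 / 10
  = 22.31 / 10
  = 2.23 ha/h


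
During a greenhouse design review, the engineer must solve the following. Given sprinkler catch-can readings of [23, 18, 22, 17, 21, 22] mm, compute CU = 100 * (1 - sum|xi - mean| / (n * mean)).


xbar = 123 / 6 = 20.500
sum|xi - xbar| = 12
CU = 100 * (1 - 12 / (6 * 20.500))
   = 100 * (1 - 0.0976)
   = 90.24%


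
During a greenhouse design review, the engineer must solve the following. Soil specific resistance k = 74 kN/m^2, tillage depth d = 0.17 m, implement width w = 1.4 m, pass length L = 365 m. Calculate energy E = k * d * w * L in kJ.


E = k * d * w * L
  = 74 * 0.17 * 1.4 * 365
  = 6428.38 kJ


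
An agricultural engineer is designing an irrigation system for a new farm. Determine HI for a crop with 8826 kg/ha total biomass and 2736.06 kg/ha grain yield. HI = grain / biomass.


HI = grain_yield / biomass
   = 2736.06 / 8826
   = 0.31


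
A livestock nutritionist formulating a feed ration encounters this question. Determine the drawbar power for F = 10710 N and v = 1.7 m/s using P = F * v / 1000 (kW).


P = F * v / 1000
  = 10710 * 1.7 / 1000
  = 18207 / 1000
  = 18.21 kW


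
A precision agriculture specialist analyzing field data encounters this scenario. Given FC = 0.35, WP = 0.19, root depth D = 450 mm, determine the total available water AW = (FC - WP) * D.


AW = (FC - WP) * D
   = (0.35 - 0.19) * 450
   = 0.16 * 450
   = 72 mm


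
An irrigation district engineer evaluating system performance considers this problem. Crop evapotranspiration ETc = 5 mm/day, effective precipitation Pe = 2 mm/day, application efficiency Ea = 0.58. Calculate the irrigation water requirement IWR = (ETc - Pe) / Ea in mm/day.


IWR = (ETc - Pe) / Ea
    = (5 - 2) / 0.58
    = 3 / 0.58
    = 5.17 mm/day


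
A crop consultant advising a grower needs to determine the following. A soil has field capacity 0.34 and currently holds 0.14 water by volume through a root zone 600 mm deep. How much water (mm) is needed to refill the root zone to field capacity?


SMD = (FC - theta) * D
    = (0.34 - 0.14) * 600
    = 0.200 * 600
    = 120 mm


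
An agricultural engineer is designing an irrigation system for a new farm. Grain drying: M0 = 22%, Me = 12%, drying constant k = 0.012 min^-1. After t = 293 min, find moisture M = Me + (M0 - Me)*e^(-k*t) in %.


M = Me + (M0 - Me) * e^(-k*t)
  = 12 + (22 - 12) * e^(-0.012*293)
  = 12 + 10 * e^(-3.516)
  = 12 + 10 * 0.02972
  = 12 + 0.2972
  = 12.30%


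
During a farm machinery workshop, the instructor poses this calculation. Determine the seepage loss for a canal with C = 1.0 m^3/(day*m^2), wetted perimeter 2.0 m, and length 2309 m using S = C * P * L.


S = C * P * L
  = 1.0 * 2.0 * 2309
  = 4618 m^3/day


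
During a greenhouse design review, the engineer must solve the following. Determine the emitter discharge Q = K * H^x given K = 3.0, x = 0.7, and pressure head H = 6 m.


Q = K * H^x
  = 3.0 * 6^0.7
  = 3.0 * 3.5051
  = 10.52 L/h


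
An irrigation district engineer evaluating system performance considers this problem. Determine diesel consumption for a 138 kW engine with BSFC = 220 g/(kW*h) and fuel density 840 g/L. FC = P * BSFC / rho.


FC = P * BSFC / rho_fuel
   = 138 * 220 / 840
   = 30360 / 840
   = 36.14 L/h


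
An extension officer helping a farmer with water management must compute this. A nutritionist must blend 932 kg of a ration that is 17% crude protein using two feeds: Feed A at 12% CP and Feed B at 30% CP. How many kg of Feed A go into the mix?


parts_A = CP_b - target = 30 - 17 = 13
parts_B = target - CP_a = 17 - 12 = 5
total_parts = 13 + 5 = 18
Feed A = 932 * 13 / 18 = 673.11 kg
Feed B = 932 * 5 / 18 = 258.89 kg

673.11 kg


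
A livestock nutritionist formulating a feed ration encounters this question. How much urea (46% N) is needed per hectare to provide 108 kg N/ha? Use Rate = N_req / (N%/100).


Rate = N_required / (N_content / 100)
     = 108 / (46 / 100)
     = 108 / 0.46
     = 234.78 kg/ha


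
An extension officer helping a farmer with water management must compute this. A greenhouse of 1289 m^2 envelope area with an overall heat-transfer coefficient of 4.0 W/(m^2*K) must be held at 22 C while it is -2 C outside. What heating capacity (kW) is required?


dT = 22 - (-2) = 24 K
Q = U * A * dT
  = 4.0 * 1289 * 24
  = 123744 W = 123.74 kW


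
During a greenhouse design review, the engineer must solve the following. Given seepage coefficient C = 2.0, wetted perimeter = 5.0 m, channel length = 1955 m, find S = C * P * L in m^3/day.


S = C * P * L
  = 2.0 * 5.0 * 1955
  = 19550 m^3/day


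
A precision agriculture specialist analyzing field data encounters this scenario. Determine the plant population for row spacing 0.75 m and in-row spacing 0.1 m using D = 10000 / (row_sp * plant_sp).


D = 10000 / (row_sp * plant_sp)
  = 10000 / (0.75 * 0.1)
  = 10000 / 0.0750
  = 133333.33 plants/ha


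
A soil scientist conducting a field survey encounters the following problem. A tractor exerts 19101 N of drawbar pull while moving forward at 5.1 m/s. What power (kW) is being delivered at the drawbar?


P = F * v / 1000
  = 19101 * 5.1 / 1000
  = 97415.10 / 1000
  = 97.42 kW


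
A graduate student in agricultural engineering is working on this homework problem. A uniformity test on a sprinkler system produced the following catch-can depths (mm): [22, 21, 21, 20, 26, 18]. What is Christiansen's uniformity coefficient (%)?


xbar = 128 / 6 = 21.333
sum|xi - xbar| = 10.667
CU = 100 * (1 - 10.667 / (6 * 21.333))
   = 100 * (1 - 0.0833)
   = 91.67%


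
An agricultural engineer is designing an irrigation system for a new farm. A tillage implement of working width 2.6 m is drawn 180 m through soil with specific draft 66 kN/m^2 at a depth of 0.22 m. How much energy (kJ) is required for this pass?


E = k * d * w * L
  = 66 * 0.22 * 2.6 * 180
  = 6795.36 kJ


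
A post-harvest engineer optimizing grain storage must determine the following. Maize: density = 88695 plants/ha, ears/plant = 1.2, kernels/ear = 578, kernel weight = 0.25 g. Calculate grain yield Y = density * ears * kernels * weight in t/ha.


Y = density * ears * kernels * kw
  = 88695 * 1.2 * 578 * 0.25 g/ha
  = 15379713 g/ha
  = 15379.71 kg/ha = 15.38 t/ha


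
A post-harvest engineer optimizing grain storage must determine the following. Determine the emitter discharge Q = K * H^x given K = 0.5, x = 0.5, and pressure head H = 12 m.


Q = K * H^x
  = 0.5 * 12^0.5
  = 0.5 * 3.4641
  = 1.73 L/h


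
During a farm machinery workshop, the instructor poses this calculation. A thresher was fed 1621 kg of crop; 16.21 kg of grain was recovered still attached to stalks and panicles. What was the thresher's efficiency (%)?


eta = (total - unthreshed) / total * 100
    = (1621 - 16.21) / 1621 * 100
    = 1604.79 / 1621 * 100
    = 99%


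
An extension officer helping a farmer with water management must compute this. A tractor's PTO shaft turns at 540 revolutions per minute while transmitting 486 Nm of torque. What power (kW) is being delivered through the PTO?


P = 2*pi*n*T / 60000
  = 2*pi * 540 * 486 / 60000
  = 1648959.15 / 60000
  = 27.48 kW


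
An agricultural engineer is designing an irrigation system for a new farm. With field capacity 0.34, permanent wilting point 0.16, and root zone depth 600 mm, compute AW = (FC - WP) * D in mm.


AW = (FC - WP) * D
   = (0.34 - 0.16) * 600
   = 0.18 * 600
   = 108 mm


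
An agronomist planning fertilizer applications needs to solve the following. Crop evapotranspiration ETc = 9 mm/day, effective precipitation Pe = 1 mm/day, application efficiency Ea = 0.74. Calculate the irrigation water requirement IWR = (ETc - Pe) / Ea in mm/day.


IWR = (ETc - Pe) / Ea
    = (9 - 1) / 0.74
    = 8 / 0.74
    = 10.81 mm/day


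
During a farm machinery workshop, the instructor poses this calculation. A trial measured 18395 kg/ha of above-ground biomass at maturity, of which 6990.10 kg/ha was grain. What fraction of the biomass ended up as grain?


HI = grain_yield / biomass
   = 6990.10 / 18395
   = 0.38


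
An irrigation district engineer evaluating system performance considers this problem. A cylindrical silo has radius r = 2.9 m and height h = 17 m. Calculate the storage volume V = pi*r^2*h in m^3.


V = pi * r^2 * h
  = pi * 2.9^2 * 17
  = pi * 8.41 * 17
  = 449.15 m^3


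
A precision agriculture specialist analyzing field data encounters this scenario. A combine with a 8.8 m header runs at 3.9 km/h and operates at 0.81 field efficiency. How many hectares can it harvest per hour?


C = w * v * eta_f / 10
  = 8.8 * 3.9 * 0.81 / 10
  = 27.80 / 10
  = 2.78 ha/h


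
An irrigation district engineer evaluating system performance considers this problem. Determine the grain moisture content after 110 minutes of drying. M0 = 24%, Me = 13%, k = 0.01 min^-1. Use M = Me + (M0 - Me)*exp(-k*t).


M = Me + (M0 - Me) * e^(-k*t)
  = 13 + (24 - 13) * e^(-0.01*110)
  = 13 + 11 * e^(-1.100)
  = 13 + 11 * 0.33287
  = 13 + 3.6616
  = 16.66%


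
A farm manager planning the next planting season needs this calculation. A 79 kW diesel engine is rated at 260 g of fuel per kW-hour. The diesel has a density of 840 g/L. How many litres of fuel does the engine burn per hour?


FC = P * BSFC / rho_fuel
   = 79 * 260 / 840
   = 20540 / 840
   = 24.45 L/h


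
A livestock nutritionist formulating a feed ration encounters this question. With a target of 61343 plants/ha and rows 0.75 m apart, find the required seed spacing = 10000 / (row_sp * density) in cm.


spacing = 10000 / (row_sp * density)
        = 10000 / (0.75 * 61343)
        = 10000 / 46007.25
        = 0.21736 m = 21.74 cm


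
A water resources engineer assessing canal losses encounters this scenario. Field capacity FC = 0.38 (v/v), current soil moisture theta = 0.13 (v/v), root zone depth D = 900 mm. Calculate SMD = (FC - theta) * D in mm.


SMD = (FC - theta) * D
    = (0.38 - 0.13) * 900
    = 0.250 * 900
    = 225 mm


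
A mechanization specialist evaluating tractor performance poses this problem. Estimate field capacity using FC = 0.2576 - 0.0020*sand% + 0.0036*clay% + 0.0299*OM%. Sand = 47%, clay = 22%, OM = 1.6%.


FC = 0.2576 - 0.0020*47 + 0.0036*22 + 0.0299*1.6
   = 0.2576 - 0.0940 + 0.0792 + 0.0478
   = 0.2906


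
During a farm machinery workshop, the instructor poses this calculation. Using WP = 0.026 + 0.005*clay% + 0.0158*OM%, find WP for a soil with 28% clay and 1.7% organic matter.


WP = 0.026 + 0.005*28 + 0.0158*1.7
   = 0.026 + 0.1400 + 0.0269
   = 0.1929


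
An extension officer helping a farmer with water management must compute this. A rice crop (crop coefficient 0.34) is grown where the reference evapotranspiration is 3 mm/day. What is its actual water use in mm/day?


ETc = Kc * ET0
    = 0.34 * 3
    = 1.02 mm/day


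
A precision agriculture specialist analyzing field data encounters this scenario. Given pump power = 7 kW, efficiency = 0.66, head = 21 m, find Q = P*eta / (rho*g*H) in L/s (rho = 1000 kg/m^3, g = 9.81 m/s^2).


Q = (P * 1000 * eta) / (rho * g * H)
  = (7 * 1000 * 0.66) / (1000 * 9.81 * 21)
  = 4620 / 206010
  = 0.02243 m^3/s = 22.43 L/s


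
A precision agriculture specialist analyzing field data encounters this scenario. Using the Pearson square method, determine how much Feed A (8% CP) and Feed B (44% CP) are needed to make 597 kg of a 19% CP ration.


parts_A = CP_b - target = 44 - 19 = 25
parts_B = target - CP_a = 19 - 8 = 11
total_parts = 25 + 11 = 36
Feed A = 597 * 25 / 36 = 414.58 kg
Feed B = 597 * 11 / 36 = 182.42 kg

414.58 kg


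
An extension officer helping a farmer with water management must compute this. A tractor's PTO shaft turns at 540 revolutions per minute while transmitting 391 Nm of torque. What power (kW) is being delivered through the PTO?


P = 2*pi*n*T / 60000
  = 2*pi * 540 * 391 / 60000
  = 1326631.75 / 60000
  = 22.11 kW


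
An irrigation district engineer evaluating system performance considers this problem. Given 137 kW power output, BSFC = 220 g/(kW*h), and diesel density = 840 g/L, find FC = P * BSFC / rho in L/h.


FC = P * BSFC / rho_fuel
   = 137 * 220 / 840
   = 30140 / 840
   = 35.88 L/h


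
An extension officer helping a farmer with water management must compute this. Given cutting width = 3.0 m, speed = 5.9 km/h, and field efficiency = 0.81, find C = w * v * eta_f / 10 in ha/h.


C = w * v * eta_f / 10
  = 3.0 * 5.9 * 0.81 / 10
  = 14.34 / 10
  = 1.43 ha/h


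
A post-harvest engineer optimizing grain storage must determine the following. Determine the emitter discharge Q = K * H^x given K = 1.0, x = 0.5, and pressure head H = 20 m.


Q = K * H^x
  = 1.0 * 20^0.5
  = 1.0 * 4.4721
  = 4.47 L/h


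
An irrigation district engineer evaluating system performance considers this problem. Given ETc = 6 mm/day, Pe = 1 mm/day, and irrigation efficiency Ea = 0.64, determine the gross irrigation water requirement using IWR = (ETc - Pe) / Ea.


IWR = (ETc - Pe) / Ea
    = (6 - 1) / 0.64
    = 5 / 0.64
    = 7.81 mm/day


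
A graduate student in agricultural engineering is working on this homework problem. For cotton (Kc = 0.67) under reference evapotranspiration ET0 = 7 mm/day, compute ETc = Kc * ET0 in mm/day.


ETc = Kc * ET0
    = 0.67 * 7
    = 4.69 mm/day


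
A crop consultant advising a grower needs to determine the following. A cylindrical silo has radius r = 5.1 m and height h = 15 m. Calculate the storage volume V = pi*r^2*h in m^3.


V = pi * r^2 * h
  = pi * 5.1^2 * 15
  = pi * 26.01 * 15
  = 1225.69 m^3


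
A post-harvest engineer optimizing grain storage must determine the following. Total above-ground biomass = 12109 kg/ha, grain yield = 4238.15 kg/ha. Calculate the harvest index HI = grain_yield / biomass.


HI = grain_yield / biomass
   = 4238.15 / 12109
   = 0.35


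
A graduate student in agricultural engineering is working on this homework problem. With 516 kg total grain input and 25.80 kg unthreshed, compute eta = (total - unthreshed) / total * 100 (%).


eta = (total - unthreshed) / total * 100
    = (516 - 25.80) / 516 * 100
    = 490.20 / 516 * 100
    = 95%


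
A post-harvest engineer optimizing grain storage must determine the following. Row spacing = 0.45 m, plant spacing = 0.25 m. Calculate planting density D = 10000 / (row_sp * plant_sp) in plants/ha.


D = 10000 / (row_sp * plant_sp)
  = 10000 / (0.45 * 0.25)
  = 10000 / 0.1125
  = 88888.89 plants/ha


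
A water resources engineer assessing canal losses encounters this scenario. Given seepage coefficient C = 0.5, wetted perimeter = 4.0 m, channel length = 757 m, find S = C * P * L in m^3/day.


S = C * P * L
  = 0.5 * 4.0 * 757
  = 1514 m^3/day


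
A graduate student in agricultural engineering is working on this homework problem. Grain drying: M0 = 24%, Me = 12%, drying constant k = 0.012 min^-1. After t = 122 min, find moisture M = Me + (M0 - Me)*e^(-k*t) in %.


M = Me + (M0 - Me) * e^(-k*t)
  = 12 + (24 - 12) * e^(-0.012*122)
  = 12 + 12 * e^(-1.464)
  = 12 + 12 * 0.23131
  = 12 + 2.7757
  = 14.78%


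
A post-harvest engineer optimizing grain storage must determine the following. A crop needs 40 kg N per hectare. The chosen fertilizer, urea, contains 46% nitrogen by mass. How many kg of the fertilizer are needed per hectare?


Rate = N_required / (N_content / 100)
     = 40 / (46 / 100)
     = 40 / 0.46
     = 86.96 kg/ha


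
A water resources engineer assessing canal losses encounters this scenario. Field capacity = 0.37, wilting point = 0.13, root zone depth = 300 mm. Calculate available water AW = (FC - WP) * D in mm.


AW = (FC - WP) * D
   = (0.37 - 0.13) * 300
   = 0.24 * 300
   = 72 mm


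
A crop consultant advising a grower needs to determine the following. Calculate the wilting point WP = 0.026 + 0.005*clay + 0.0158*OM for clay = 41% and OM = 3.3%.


WP = 0.026 + 0.005*41 + 0.0158*3.3
   = 0.026 + 0.2050 + 0.0521
   = 0.2831


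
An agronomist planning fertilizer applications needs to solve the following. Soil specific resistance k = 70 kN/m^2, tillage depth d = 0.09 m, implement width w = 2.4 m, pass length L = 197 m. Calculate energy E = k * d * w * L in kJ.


E = k * d * w * L
  = 70 * 0.09 * 2.4 * 197
  = 2978.64 kJ


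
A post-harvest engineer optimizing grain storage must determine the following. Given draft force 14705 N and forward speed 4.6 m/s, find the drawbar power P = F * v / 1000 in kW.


P = F * v / 1000
  = 14705 * 4.6 / 1000
  = 67643 / 1000
  = 67.64 kW


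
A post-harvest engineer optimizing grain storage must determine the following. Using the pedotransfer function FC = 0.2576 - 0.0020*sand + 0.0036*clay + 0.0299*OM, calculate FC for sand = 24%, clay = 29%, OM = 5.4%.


FC = 0.2576 - 0.0020*24 + 0.0036*29 + 0.0299*5.4
   = 0.2576 - 0.0480 + 0.1044 + 0.1615
   = 0.4755
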